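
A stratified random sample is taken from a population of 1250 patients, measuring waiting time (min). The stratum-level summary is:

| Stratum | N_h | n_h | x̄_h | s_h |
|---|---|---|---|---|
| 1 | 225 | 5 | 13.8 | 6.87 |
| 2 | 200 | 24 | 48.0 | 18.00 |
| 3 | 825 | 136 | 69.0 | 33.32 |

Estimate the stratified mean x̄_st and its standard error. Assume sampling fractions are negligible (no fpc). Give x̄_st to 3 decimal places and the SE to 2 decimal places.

x̄_st = Σ W_h x̄_h = (225·13.8 + 200·48.0 + 825·69.0)/1250 = 55.70400
V̂(x̄_st) = Σ W_h² s_h²/n_h, with W_h = N_h/N and N = 1250:
  stratum 1: (225/1250)²·6.87²/5 = 0.305836
  stratum 2: (200/1250)²·18.00²/24 = 0.3456
  stratum 3: (825/1250)²·33.32²/136 = 3.55598
V̂(x̄_st) = 4.20741
SE(x̄_st) = √4.20741 = 2.0512

x̄_st ≈ 55.704, SE ≈ 2.05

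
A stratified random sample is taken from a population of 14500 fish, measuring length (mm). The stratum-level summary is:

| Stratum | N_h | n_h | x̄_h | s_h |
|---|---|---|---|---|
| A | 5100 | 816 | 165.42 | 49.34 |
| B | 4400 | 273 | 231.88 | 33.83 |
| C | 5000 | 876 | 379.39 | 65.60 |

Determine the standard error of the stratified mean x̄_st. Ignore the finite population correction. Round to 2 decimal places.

V̂(x̄_st) = Σ W_h² s_h²/n_h, with W_h = N_h/N and N = 14500:
  stratum A: (5100/14500)²·49.34²/816 = 0.369073
  stratum B: (4400/14500)²·33.83²/273 = 0.386021
  stratum C: (5000/14500)²·65.60²/876 = 0.584127
V̂(x̄_st) = 1.33922
SE(x̄_st) = √1.33922 = 1.15725

SE(x̄_st) ≈ 1.16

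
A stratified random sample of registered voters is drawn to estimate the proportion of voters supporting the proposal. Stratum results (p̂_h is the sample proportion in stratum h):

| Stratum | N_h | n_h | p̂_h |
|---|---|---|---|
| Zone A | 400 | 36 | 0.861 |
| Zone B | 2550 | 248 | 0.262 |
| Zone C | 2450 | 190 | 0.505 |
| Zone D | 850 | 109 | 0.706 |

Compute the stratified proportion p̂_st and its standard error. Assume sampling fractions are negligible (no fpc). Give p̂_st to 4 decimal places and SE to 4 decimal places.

p̂_st ≈ 0.4560, SE ≈ 0.0196

N = 6250; stratum weights W_h = N_h/N.
p̂_st = Σ W_h p̂_h = (400·0.861 + 2550·0.262 + 2450·0.505 + 850·0.706)/6250 = 0.45598
V̂(p̂_st) = Σ W_h² p̂_h(1−p̂_h)/(n_h−1):
  stratum Zone A: (400/6250)²·0.861·0.139/35 = 1.40059e-05
  stratum Zone B: (2550/6250)²·0.262·0.738/247 = 0.000130311
  stratum Zone C: (2450/6250)²·0.505·0.495/189 = 0.000203239
  stratum Zone D: (850/6250)²·0.706·0.294/108 = 3.55473e-05
V̂(p̂_st) = 0.000383103; SE = √V̂ = 0.019573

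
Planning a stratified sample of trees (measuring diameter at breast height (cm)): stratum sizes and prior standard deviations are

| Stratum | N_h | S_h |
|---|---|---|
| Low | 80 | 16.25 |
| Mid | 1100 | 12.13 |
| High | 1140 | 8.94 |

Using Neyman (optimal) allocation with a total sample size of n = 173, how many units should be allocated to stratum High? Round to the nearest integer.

71

Neyman allocation: n_h = n · N_h S_h / Σ N_i S_i, with n = 173.
  stratum Low: N_h·S_h = 80·16.25 = 1300.00
  stratum Mid: N_h·S_h = 1100·12.13 = 13343.00
  stratum High: N_h·S_h = 1140·8.94 = 10191.60
Σ N_h S_h = 24834.60
n for stratum High = 173·10191.60/24834.60 = 70.996 → 71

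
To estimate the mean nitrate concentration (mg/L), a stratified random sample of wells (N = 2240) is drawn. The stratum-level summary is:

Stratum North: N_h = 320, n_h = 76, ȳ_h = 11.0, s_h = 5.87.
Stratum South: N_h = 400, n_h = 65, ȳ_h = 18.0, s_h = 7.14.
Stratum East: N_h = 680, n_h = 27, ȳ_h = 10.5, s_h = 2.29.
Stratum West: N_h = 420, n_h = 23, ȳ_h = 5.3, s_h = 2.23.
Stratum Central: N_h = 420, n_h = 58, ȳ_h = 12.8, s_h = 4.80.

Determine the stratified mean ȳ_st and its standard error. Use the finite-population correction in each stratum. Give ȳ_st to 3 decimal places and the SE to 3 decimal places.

ȳ_st = Σ W_h ȳ_h = (320·11.0 + 400·18.0 + 680·10.5 + 420·5.3 + 420·12.8)/2240 = 11.36696
V̂(ȳ_st) = Σ W_h² (1 − n_h/N_h) s_h²/n_h, with W_h = N_h/N and N = 2240:
  stratum North: (320/2240)²·(1 − 76/320)·5.87²/76 = 0.00705515
  stratum South: (400/2240)²·(1 − 65/400)·7.14²/65 = 0.0209456
  stratum East: (680/2240)²·(1 − 27/680)·2.29²/27 = 0.0171883
  stratum West: (420/2240)²·(1 − 23/420)·2.23²/23 = 0.00718498
  stratum Central: (420/2240)²·(1 − 58/420)·4.80²/58 = 0.0120369
V̂(ȳ_st) = 0.0644109
SE(ȳ_st) = √0.0644109 = 0.253793

ȳ_st ≈ 11.367, SE ≈ 0.254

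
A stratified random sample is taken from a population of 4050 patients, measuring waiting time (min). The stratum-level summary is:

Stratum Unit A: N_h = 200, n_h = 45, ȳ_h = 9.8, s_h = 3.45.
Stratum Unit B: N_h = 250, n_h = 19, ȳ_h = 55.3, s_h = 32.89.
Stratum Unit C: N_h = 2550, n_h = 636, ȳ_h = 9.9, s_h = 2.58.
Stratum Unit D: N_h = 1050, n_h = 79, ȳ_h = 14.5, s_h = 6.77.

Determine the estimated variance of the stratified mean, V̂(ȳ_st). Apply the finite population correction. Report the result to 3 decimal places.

V̂(ȳ_st) = Σ W_h² (1 − n_h/N_h) s_h²/n_h, with W_h = N_h/N and N = 4050:
  stratum Unit A: (200/4050)²·(1 − 45/200)·3.45²/45 = 0.000499893
  stratum Unit B: (250/4050)²·(1 − 19/250)·32.89²/19 = 0.200455
  stratum Unit C: (2550/4050)²·(1 − 636/2550)·2.58²/636 = 0.00311426
  stratum Unit D: (1050/4050)²·(1 − 79/1050)·6.77²/79 = 0.0360619
V̂(ȳ_st) = 0.240131

V̂(ȳ_st) ≈ 0.240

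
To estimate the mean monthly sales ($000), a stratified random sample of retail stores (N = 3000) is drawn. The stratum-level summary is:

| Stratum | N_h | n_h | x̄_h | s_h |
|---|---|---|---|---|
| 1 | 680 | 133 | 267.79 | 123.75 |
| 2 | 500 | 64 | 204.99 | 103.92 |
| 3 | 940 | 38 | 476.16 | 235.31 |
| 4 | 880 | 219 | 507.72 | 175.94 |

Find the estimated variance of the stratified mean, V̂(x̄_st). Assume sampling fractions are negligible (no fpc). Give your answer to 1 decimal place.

V̂(x̄_st) ≈ 165.8

V̂(x̄_st) = Σ W_h² s_h²/n_h, with W_h = N_h/N and N = 3000:
  stratum 1: (680/3000)²·123.75²/133 = 5.91581
  stratum 2: (500/3000)²·103.92²/64 = 4.68722
  stratum 3: (940/3000)²·235.31²/38 = 143.057
  stratum 4: (880/3000)²·175.94²/219 = 12.1621
V̂(x̄_st) = 165.823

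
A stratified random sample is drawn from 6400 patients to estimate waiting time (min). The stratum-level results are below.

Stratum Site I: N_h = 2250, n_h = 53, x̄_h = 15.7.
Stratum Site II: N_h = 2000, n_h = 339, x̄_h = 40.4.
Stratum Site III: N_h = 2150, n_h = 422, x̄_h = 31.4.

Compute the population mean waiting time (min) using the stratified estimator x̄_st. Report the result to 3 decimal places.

x̄_st ≈ 28.693

N = Σ N_h = 6400. Stratum weights W_h = N_h/N.
x̄_st = (2250·15.7 + 2000·40.4 + 2150·31.4) / 6400 = 28.69297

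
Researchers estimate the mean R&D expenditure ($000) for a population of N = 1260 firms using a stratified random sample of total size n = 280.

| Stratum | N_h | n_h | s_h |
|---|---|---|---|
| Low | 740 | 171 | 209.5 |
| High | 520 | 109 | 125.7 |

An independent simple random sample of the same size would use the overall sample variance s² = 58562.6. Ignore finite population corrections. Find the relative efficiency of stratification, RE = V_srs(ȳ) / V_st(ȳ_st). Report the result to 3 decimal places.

V̂(ȳ_st) = Σ W_h² s_h²/n_h, with W_h = N_h/N and N = 1260:
  stratum Low: (740/1260)²·209.5²/171 = 88.5308
  stratum High: (520/1260)²·125.7²/109 = 24.6893
V_st = 113.22
V_srs = s²/n = 58562.6/280 = 209.152
Relative efficiency = V_srs / V_st = 209.152/113.22 = 1.8473

RE ≈ 1.847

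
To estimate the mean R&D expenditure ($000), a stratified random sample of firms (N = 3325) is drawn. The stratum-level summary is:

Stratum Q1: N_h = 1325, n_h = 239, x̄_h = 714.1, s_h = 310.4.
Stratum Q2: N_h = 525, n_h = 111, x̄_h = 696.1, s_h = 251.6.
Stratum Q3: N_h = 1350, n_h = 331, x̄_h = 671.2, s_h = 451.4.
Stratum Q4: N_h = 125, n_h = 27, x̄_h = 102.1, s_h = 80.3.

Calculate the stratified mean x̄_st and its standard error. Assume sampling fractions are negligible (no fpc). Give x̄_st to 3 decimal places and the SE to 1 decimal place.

x̄_st ≈ 670.832, SE ≈ 13.4

x̄_st = Σ W_h x̄_h = (1325·714.1 + 525·696.1 + 1350·671.2 + 125·102.1)/3325 = 670.83233
V̂(x̄_st) = Σ W_h² s_h²/n_h, with W_h = N_h/N and N = 3325:
  stratum Q1: (1325/3325)²·310.4²/239 = 64.0168
  stratum Q2: (525/3325)²·251.6²/111 = 14.2178
  stratum Q3: (1350/3325)²·451.4²/331 = 101.48
  stratum Q4: (125/3325)²·80.3²/27 = 0.337524
V̂(x̄_st) = 180.052
SE(x̄_st) = √180.052 = 13.4183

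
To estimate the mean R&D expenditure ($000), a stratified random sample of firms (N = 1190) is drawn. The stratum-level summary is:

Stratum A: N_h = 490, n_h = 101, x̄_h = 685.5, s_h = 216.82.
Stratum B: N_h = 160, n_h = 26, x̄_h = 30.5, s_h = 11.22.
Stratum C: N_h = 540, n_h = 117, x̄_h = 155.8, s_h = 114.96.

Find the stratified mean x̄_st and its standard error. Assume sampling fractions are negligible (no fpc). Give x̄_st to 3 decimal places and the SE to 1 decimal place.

x̄_st = Σ W_h x̄_h = (490·685.5 + 160·30.5 + 540·155.8)/1190 = 357.06471
V̂(x̄_st) = Σ W_h² s_h²/n_h, with W_h = N_h/N and N = 1190:
  stratum A: (490/1190)²·216.82²/101 = 78.9179
  stratum B: (160/1190)²·11.22²/26 = 0.0875303
  stratum C: (540/1190)²·114.96²/117 = 23.2595
V̂(x̄_st) = 102.265
SE(x̄_st) = √102.265 = 10.1126

x̄_st ≈ 357.065, SE ≈ 10.1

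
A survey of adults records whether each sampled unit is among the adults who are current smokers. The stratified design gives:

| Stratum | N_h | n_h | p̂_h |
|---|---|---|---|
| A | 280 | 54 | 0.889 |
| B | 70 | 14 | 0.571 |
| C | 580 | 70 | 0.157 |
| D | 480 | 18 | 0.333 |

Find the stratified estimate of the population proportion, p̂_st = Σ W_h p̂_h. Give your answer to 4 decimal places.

N = 1410; stratum weights W_h = N_h/N.
p̂_st = Σ W_h p̂_h = (280·0.889 + 70·0.571 + 580·0.157 + 480·0.333)/1410 = 0.38283

p̂_st ≈ 0.3828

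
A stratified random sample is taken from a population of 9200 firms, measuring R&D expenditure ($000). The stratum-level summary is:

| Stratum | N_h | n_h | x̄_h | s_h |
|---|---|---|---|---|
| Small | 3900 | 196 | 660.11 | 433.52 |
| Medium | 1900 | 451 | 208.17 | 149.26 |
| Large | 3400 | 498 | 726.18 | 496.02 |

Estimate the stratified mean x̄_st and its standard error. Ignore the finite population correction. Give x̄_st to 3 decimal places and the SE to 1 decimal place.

x̄_st = Σ W_h x̄_h = (3900·660.11 + 1900·208.17 + 3400·726.18)/9200 = 591.19174
V̂(x̄_st) = Σ W_h² s_h²/n_h, with W_h = N_h/N and N = 9200:
  stratum Small: (3900/9200)²·433.52²/196 = 172.312
  stratum Medium: (1900/9200)²·149.26²/451 = 2.10689
  stratum Large: (3400/9200)²·496.02²/498 = 67.4763
V̂(x̄_st) = 241.895
SE(x̄_st) = √241.895 = 15.553

x̄_st ≈ 591.192, SE ≈ 15.6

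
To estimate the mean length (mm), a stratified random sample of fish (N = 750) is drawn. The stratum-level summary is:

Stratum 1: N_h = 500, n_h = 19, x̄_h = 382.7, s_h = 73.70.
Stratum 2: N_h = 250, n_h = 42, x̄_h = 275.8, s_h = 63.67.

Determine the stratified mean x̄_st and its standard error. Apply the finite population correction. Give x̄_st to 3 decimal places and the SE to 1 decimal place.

x̄_st = Σ W_h x̄_h = (500·382.7 + 250·275.8)/750 = 347.06667
V̂(x̄_st) = Σ W_h² (1 − n_h/N_h) s_h²/n_h, with W_h = N_h/N and N = 750:
  stratum 1: (500/750)²·(1 − 19/500)·73.70²/19 = 122.229
  stratum 2: (250/750)²·(1 − 42/250)·63.67²/42 = 8.9228
V̂(x̄_st) = 131.152
SE(x̄_st) = √131.152 = 11.4521

x̄_st ≈ 347.067, SE ≈ 11.5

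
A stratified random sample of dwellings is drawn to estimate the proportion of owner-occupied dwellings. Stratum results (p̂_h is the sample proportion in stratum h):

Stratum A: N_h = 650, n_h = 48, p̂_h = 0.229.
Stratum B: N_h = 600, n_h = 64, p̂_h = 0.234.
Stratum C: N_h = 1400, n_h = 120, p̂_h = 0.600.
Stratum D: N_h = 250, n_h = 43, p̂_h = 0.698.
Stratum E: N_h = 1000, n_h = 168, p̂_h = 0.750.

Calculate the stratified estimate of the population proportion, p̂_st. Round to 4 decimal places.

p̂_st ≈ 0.5266

N = 3900; stratum weights W_h = N_h/N.
p̂_st = Σ W_h p̂_h = (650·0.229 + 600·0.234 + 1400·0.600 + 250·0.698 + 1000·0.750)/3900 = 0.52660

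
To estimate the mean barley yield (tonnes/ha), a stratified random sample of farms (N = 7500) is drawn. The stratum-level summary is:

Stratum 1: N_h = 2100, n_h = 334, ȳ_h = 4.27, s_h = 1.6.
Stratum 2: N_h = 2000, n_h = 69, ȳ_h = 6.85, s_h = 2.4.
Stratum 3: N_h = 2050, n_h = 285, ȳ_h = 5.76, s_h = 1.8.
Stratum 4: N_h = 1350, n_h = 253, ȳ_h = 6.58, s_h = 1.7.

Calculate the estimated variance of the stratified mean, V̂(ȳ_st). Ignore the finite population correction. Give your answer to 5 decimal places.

V̂(ȳ_st) = Σ W_h² s_h²/n_h, with W_h = N_h/N and N = 7500:
  stratum 1: (2100/7500)²·1.6²/334 = 0.00060091
  stratum 2: (2000/7500)²·2.4²/69 = 0.00593623
  stratum 3: (2050/7500)²·1.8²/285 = 0.000849347
  stratum 4: (1350/7500)²·1.7²/253 = 0.000370103
V̂(ȳ_st) = 0.00775659

V̂(ȳ_st) ≈ 0.00776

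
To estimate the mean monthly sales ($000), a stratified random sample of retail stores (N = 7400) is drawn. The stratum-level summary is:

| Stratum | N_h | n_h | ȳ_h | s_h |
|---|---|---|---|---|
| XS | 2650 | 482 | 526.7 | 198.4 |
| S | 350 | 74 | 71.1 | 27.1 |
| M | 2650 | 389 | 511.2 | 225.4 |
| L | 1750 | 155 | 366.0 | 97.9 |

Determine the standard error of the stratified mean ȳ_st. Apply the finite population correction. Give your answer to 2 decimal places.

SE(ȳ_st) ≈ 5.10

V̂(ȳ_st) = Σ W_h² (1 − n_h/N_h) s_h²/n_h, with W_h = N_h/N and N = 7400:
  stratum XS: (2650/7400)²·(1 − 482/2650)·198.4²/482 = 8.56797
  stratum S: (350/7400)²·(1 − 74/350)·27.1²/74 = 0.0175074
  stratum M: (2650/7400)²·(1 − 389/2650)·225.4²/389 = 14.2903
  stratum L: (1750/7400)²·(1 − 155/1750)·97.9²/155 = 3.15187
V̂(ȳ_st) = 26.0276
SE(ȳ_st) = √26.0276 = 5.10173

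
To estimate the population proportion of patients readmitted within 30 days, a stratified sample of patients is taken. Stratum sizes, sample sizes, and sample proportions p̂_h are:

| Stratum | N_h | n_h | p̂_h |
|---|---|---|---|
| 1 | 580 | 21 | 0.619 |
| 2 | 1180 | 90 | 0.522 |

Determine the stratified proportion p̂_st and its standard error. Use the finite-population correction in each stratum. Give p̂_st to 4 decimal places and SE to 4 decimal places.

p̂_st ≈ 0.5540, SE ≈ 0.0490

N = 1760; stratum weights W_h = N_h/N.
p̂_st = Σ W_h p̂_h = (580·0.619 + 1180·0.522)/1760 = 0.55397
V̂(p̂_st) = Σ W_h² (1 − n_h/N_h) p̂_h(1−p̂_h)/(n_h−1):
  stratum 1: (580/1760)²·(1 − 21/580)·0.619·0.381/20 = 0.00123424
  stratum 2: (1180/1760)²·(1 − 90/1180)·0.522·0.478/89 = 0.0011641
V̂(p̂_st) = 0.00239834; SE = √V̂ = 0.0489729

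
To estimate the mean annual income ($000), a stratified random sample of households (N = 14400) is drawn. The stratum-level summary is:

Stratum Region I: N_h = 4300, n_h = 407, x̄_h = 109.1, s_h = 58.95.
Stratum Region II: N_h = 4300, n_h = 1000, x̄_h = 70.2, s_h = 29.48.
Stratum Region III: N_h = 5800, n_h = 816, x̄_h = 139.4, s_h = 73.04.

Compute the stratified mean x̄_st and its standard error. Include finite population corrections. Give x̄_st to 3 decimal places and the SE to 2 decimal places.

x̄_st = Σ W_h x̄_h = (4300·109.1 + 4300·70.2 + 5800·139.4)/14400 = 109.68819
V̂(x̄_st) = Σ W_h² (1 − n_h/N_h) s_h²/n_h, with W_h = N_h/N and N = 14400:
  stratum Region I: (4300/14400)²·(1 − 407/4300)·58.95²/407 = 0.689289
  stratum Region II: (4300/14400)²·(1 − 1000/4300)·29.48²/1000 = 0.059472
  stratum Region III: (5800/14400)²·(1 − 816/5800)·73.04²/816 = 0.911407
V̂(x̄_st) = 1.66017
SE(x̄_st) = √1.66017 = 1.28847

x̄_st ≈ 109.688, SE ≈ 1.29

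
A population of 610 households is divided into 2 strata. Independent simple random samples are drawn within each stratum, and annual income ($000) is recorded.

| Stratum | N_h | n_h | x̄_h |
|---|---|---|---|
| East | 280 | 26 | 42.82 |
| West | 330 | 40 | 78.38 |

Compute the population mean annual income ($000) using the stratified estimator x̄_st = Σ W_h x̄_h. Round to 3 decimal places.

x̄_st ≈ 62.057

N = Σ N_h = 610. Stratum weights W_h = N_h/N.
x̄_st = (280·42.82 + 330·78.38) / 610 = 62.05738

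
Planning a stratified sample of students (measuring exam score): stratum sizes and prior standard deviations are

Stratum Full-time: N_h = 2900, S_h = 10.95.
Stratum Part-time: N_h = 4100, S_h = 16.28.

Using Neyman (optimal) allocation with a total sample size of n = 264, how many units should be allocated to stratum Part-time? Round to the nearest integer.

179

Neyman allocation: n_h = n · N_h S_h / Σ N_i S_i, with n = 264.
  stratum Full-time: N_h·S_h = 2900·10.95 = 31755.00
  stratum Part-time: N_h·S_h = 4100·16.28 = 66748.00
Σ N_h S_h = 98503.00
n for stratum Part-time = 264·66748.00/98503.00 = 178.893 → 179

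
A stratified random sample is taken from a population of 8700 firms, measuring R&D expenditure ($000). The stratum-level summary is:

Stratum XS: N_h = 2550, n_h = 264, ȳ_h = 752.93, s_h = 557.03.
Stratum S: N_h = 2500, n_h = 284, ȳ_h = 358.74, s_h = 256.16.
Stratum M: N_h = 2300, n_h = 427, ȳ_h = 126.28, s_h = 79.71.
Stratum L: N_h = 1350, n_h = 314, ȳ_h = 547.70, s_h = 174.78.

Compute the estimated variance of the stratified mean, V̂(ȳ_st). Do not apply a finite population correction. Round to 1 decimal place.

V̂(ȳ_st) = Σ W_h² s_h²/n_h, with W_h = N_h/N and N = 8700:
  stratum XS: (2550/8700)²·557.03²/264 = 100.971
  stratum S: (2500/8700)²·256.16²/284 = 19.0786
  stratum M: (2300/8700)²·79.71²/427 = 1.03996
  stratum L: (1350/8700)²·174.78²/314 = 2.34252
V̂(ȳ_st) = 123.432

V̂(ȳ_st) ≈ 123.4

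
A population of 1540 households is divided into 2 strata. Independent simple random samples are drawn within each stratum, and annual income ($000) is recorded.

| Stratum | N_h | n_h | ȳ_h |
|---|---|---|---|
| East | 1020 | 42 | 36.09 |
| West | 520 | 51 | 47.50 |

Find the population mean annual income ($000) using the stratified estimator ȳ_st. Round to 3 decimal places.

N = Σ N_h = 1540. Stratum weights W_h = N_h/N.
ȳ_st = (1020·36.09 + 520·47.50) / 1540 = 39.94273

ȳ_st ≈ 39.943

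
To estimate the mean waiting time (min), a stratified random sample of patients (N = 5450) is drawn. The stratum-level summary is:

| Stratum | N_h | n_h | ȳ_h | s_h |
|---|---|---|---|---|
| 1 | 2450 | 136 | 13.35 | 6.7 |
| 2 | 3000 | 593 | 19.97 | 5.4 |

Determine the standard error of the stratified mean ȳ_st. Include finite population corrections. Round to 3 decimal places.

SE(ȳ_st) ≈ 0.274

V̂(ȳ_st) = Σ W_h² (1 − n_h/N_h) s_h²/n_h, with W_h = N_h/N and N = 5450:
  stratum 1: (2450/5450)²·(1 − 136/2450)·6.7²/136 = 0.063001
  stratum 2: (3000/5450)²·(1 − 593/3000)·5.4²/593 = 0.0119547
V̂(ȳ_st) = 0.0749556
SE(ȳ_st) = √0.0749556 = 0.27378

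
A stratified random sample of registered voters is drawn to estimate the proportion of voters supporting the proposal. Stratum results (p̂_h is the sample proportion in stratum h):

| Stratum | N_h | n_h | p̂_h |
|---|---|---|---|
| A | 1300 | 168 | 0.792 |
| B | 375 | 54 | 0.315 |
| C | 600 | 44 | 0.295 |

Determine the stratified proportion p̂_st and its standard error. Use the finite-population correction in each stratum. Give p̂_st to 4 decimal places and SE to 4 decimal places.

p̂_st ≈ 0.5823, SE ≈ 0.0262

N = 2275; stratum weights W_h = N_h/N.
p̂_st = Σ W_h p̂_h = (1300·0.792 + 375·0.315 + 600·0.295)/2275 = 0.58230
V̂(p̂_st) = Σ W_h² (1 − n_h/N_h) p̂_h(1−p̂_h)/(n_h−1):
  stratum A: (1300/2275)²·(1 − 168/1300)·0.792·0.208/167 = 0.000280478
  stratum B: (375/2275)²·(1 − 54/375)·0.315·0.685/53 = 9.46888e-05
  stratum C: (600/2275)²·(1 − 44/600)·0.295·0.705/43 = 0.00031175
V̂(p̂_st) = 0.000686917; SE = √V̂ = 0.0262091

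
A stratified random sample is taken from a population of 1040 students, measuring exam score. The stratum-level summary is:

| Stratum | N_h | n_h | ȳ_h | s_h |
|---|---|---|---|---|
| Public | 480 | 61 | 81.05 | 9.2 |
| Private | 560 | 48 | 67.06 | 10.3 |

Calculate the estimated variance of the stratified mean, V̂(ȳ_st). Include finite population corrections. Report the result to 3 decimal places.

V̂(ȳ_st) = Σ W_h² (1 − n_h/N_h) s_h²/n_h, with W_h = N_h/N and N = 1040:
  stratum Public: (480/1040)²·(1 − 61/480)·9.2²/61 = 0.258009
  stratum Private: (560/1040)²·(1 − 48/560)·10.3²/48 = 0.585901
V̂(ȳ_st) = 0.84391

V̂(ȳ_st) ≈ 0.844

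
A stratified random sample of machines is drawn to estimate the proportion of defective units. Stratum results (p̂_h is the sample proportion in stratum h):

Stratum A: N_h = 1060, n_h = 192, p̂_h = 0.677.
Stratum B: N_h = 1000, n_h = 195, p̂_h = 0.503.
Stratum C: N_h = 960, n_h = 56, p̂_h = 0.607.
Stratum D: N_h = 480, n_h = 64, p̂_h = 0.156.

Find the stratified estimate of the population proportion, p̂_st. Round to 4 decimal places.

p̂_st ≈ 0.5366

N = 3500; stratum weights W_h = N_h/N.
p̂_st = Σ W_h p̂_h = (1060·0.677 + 1000·0.503 + 960·0.607 + 480·0.156)/3500 = 0.53663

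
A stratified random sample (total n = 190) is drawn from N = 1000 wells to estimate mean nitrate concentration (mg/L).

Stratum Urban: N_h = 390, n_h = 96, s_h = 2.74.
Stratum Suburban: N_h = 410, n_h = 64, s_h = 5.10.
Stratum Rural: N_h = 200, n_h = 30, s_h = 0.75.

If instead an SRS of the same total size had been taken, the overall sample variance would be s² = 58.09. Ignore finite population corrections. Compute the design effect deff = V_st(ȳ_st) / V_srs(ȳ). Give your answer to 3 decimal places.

deff ≈ 0.265

V̂(ȳ_st) = Σ W_h² s_h²/n_h, with W_h = N_h/N and N = 1000:
  stratum Urban: (390/1000)²·2.74²/96 = 0.0118949
  stratum Suburban: (410/1000)²·5.10²/64 = 0.0683169
  stratum Rural: (200/1000)²·0.75²/30 = 0.00075
V_st = 0.0809617
V_srs = s²/n = 58.09/190 = 0.305737
deff = V_st / V_srs = 0.0809617/0.305737 = 0.2648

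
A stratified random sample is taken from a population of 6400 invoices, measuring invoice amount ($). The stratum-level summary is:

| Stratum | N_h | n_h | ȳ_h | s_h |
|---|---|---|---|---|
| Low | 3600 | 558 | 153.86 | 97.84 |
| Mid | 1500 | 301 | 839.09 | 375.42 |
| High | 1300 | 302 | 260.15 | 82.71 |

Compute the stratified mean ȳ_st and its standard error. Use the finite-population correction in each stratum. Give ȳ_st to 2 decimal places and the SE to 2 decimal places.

ȳ_st ≈ 336.05, SE ≈ 5.09

ȳ_st = Σ W_h ȳ_h = (3600·153.86 + 1500·839.09 + 1300·260.15)/6400 = 336.05094
V̂(ȳ_st) = Σ W_h² (1 − n_h/N_h) s_h²/n_h, with W_h = N_h/N and N = 6400:
  stratum Low: (3600/6400)²·(1 − 558/3600)·97.84²/558 = 4.5867
  stratum Mid: (1500/6400)²·(1 − 301/1500)·375.42²/301 = 20.5598
  stratum High: (1300/6400)²·(1 − 302/1300)·82.71²/302 = 0.717502
V̂(ȳ_st) = 25.864
SE(ȳ_st) = √25.864 = 5.08567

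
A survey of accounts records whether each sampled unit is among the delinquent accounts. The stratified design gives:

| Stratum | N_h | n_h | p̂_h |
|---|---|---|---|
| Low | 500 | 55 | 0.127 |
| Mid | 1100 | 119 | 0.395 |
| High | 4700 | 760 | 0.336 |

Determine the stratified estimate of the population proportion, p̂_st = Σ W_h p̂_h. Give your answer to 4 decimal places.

p̂_st ≈ 0.3297

N = 6300; stratum weights W_h = N_h/N.
p̂_st = Σ W_h p̂_h = (500·0.127 + 1100·0.395 + 4700·0.336)/6300 = 0.32971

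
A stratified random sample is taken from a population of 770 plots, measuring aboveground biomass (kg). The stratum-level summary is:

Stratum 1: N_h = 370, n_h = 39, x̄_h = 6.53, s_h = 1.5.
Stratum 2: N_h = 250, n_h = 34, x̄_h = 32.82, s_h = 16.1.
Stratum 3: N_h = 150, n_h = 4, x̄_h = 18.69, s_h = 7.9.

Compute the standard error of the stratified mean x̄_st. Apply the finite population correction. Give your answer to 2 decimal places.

SE(x̄_st) ≈ 1.13

V̂(x̄_st) = Σ W_h² (1 − n_h/N_h) s_h²/n_h, with W_h = N_h/N and N = 770:
  stratum 1: (370/770)²·(1 − 39/370)·1.5²/39 = 0.011917
  stratum 2: (250/770)²·(1 − 34/250)·16.1²/34 = 0.694361
  stratum 3: (150/770)²·(1 − 4/150)·7.9²/4 = 0.576311
V̂(x̄_st) = 1.28259
SE(x̄_st) = √1.28259 = 1.13251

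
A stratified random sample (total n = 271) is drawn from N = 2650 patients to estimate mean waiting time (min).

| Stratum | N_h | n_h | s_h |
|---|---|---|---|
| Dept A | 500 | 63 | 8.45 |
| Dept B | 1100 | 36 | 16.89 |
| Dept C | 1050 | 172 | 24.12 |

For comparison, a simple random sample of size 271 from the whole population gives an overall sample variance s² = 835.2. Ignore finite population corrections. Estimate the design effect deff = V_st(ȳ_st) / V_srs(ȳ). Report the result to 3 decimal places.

deff ≈ 0.628

V̂(ȳ_st) = Σ W_h² s_h²/n_h, with W_h = N_h/N and N = 2650:
  stratum Dept A: (500/2650)²·8.45²/63 = 0.0403479
  stratum Dept B: (1100/2650)²·16.89²/36 = 1.36537
  stratum Dept C: (1050/2650)²·24.12²/172 = 0.531023
V_st = 1.93674
V_srs = s²/n = 835.2/271 = 3.08192
deff = V_st / V_srs = 1.93674/3.08192 = 0.6284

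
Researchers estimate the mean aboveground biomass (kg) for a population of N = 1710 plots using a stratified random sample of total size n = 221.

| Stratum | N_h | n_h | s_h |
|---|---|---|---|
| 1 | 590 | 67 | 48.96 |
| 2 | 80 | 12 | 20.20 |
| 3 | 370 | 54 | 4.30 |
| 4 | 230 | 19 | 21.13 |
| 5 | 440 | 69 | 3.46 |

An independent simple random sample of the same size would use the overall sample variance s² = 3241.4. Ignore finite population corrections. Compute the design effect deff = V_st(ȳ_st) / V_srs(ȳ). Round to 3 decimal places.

V̂(ȳ_st) = Σ W_h² s_h²/n_h, with W_h = N_h/N and N = 1710:
  stratum 1: (590/1710)²·48.96²/67 = 4.25912
  stratum 2: (80/1710)²·20.20²/12 = 0.0744234
  stratum 3: (370/1710)²·4.30²/54 = 0.0160308
  stratum 4: (230/1710)²·21.13²/19 = 0.425117
  stratum 5: (440/1710)²·3.46²/69 = 0.0114873
V_st = 4.78618
V_srs = s²/n = 3241.4/221 = 14.667
deff = V_st / V_srs = 4.78618/14.667 = 0.3263

deff ≈ 0.326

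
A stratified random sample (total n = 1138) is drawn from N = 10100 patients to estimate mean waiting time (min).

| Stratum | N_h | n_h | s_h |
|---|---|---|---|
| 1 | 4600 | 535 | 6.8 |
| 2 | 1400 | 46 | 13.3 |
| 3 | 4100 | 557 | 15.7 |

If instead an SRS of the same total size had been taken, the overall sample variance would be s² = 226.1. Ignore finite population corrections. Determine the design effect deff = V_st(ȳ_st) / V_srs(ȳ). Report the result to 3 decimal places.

deff ≈ 0.829

V̂(ȳ_st) = Σ W_h² s_h²/n_h, with W_h = N_h/N and N = 10100:
  stratum 1: (4600/10100)²·6.8²/535 = 0.0179282
  stratum 2: (1400/10100)²·13.3²/46 = 0.0738854
  stratum 3: (4100/10100)²·15.7²/557 = 0.0729238
V_st = 0.164737
V_srs = s²/n = 226.1/1138 = 0.198682
deff = V_st / V_srs = 0.164737/0.198682 = 0.8292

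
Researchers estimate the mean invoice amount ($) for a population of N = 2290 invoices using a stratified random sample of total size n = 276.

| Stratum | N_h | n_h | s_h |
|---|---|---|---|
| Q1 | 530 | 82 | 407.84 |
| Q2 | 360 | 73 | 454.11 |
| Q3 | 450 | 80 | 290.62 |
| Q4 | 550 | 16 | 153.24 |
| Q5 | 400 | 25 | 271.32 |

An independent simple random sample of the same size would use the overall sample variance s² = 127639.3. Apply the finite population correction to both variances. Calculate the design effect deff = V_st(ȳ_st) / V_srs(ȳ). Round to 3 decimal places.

deff ≈ 0.854

V̂(ȳ_st) = Σ W_h² (1 − n_h/N_h) s_h²/n_h, with W_h = N_h/N and N = 2290:
  stratum Q1: (530/2290)²·(1 − 82/530)·407.84²/82 = 91.8436
  stratum Q2: (360/2290)²·(1 − 73/360)·454.11²/73 = 55.6561
  stratum Q3: (450/2290)²·(1 − 80/450)·290.62²/80 = 33.52
  stratum Q4: (550/2290)²·(1 − 16/550)·153.24²/16 = 82.1972
  stratum Q5: (400/2290)²·(1 − 25/400)·271.32²/25 = 84.2256
V_st = 347.442
V_srs = (1 − 276/2290)·127639.3/276 = 406.724
deff = V_st / V_srs = 347.442/406.724 = 0.8542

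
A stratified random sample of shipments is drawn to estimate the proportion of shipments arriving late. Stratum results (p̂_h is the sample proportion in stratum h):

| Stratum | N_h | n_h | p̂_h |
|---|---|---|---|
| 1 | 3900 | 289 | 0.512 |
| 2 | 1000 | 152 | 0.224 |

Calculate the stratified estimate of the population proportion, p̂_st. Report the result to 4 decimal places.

p̂_st ≈ 0.4532

N = 4900; stratum weights W_h = N_h/N.
p̂_st = Σ W_h p̂_h = (3900·0.512 + 1000·0.224)/4900 = 0.45322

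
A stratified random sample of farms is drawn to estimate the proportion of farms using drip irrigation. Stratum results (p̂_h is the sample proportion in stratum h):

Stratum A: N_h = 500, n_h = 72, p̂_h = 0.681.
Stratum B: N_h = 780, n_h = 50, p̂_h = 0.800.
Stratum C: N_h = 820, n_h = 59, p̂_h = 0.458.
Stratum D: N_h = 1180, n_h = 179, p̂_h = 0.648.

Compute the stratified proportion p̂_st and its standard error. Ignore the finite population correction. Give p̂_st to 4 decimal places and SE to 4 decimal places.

N = 3280; stratum weights W_h = N_h/N.
p̂_st = Σ W_h p̂_h = (500·0.681 + 780·0.800 + 820·0.458 + 1180·0.648)/3280 = 0.64168
V̂(p̂_st) = Σ W_h² p̂_h(1−p̂_h)/(n_h−1):
  stratum A: (500/3280)²·0.681·0.319/71 = 7.11004e-05
  stratum B: (780/3280)²·0.800·0.200/49 = 0.000184657
  stratum C: (820/3280)²·0.458·0.542/58 = 0.000267496
  stratum D: (1180/3280)²·0.648·0.352/178 = 0.000165849
V̂(p̂_st) = 0.000689102; SE = √V̂ = 0.0262508

p̂_st ≈ 0.6417, SE ≈ 0.0263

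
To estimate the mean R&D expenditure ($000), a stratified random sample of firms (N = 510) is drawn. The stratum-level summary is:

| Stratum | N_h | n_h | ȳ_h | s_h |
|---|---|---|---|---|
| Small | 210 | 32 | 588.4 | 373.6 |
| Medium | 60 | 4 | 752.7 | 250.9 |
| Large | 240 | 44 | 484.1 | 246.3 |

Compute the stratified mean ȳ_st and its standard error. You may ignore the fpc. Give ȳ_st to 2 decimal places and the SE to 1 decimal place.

ȳ_st = Σ W_h ȳ_h = (210·588.4 + 60·752.7 + 240·484.1)/510 = 558.64706
V̂(ȳ_st) = Σ W_h² s_h²/n_h, with W_h = N_h/N and N = 510:
  stratum Small: (210/510)²·373.6²/32 = 739.541
  stratum Medium: (60/510)²·250.9²/4 = 217.823
  stratum Large: (240/510)²·246.3²/44 = 305.322
V̂(ȳ_st) = 1262.69
SE(ȳ_st) = √1262.69 = 35.5343

ȳ_st ≈ 558.65, SE ≈ 35.5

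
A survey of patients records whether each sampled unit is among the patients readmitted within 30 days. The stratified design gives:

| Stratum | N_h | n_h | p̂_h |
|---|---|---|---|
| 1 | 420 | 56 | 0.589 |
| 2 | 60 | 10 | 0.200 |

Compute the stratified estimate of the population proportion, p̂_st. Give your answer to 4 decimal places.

N = 480; stratum weights W_h = N_h/N.
p̂_st = Σ W_h p̂_h = (420·0.589 + 60·0.200)/480 = 0.54037

p̂_st ≈ 0.5404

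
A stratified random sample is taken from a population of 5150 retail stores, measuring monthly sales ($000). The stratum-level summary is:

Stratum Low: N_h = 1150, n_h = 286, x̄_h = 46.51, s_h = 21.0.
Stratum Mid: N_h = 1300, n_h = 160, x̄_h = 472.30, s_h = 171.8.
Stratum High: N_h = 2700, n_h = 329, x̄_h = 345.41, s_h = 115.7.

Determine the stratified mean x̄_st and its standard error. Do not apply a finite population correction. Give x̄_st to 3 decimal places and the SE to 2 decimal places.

x̄_st ≈ 310.696, SE ≈ 4.80

x̄_st = Σ W_h x̄_h = (1150·46.51 + 1300·472.30 + 2700·345.41)/5150 = 310.69583
V̂(x̄_st) = Σ W_h² s_h²/n_h, with W_h = N_h/N and N = 5150:
  stratum Low: (1150/5150)²·21.0²/286 = 0.0768872
  stratum Mid: (1300/5150)²·171.8²/160 = 11.7543
  stratum High: (2700/5150)²·115.7²/329 = 11.1837
V̂(x̄_st) = 23.0149
SE(x̄_st) = √23.0149 = 4.79738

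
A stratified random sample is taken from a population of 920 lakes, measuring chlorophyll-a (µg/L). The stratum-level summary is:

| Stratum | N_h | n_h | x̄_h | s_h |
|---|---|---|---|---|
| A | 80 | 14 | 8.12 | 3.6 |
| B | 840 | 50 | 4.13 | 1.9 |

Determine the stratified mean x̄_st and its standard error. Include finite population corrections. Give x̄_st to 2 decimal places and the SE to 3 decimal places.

x̄_st ≈ 4.48, SE ≈ 0.250

x̄_st = Σ W_h x̄_h = (80·8.12 + 840·4.13)/920 = 4.47696
V̂(x̄_st) = Σ W_h² (1 − n_h/N_h) s_h²/n_h, with W_h = N_h/N and N = 920:
  stratum A: (80/920)²·(1 − 14/80)·3.6²/14 = 0.00577478
  stratum B: (840/920)²·(1 − 50/840)·1.9²/50 = 0.0566067
V̂(x̄_st) = 0.0623815
SE(x̄_st) = √0.0623815 = 0.249763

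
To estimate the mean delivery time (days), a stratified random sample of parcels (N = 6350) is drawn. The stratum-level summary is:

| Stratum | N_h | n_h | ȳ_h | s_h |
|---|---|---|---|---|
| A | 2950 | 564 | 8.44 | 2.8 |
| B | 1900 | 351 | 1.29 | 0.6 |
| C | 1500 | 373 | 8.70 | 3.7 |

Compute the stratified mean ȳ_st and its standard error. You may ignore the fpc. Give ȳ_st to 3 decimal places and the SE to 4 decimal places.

ȳ_st ≈ 6.362, SE ≈ 0.0717

ȳ_st = Σ W_h ȳ_h = (2950·8.44 + 1900·1.29 + 1500·8.70)/6350 = 6.36205
V̂(ȳ_st) = Σ W_h² s_h²/n_h, with W_h = N_h/N and N = 6350:
  stratum A: (2950/6350)²·2.8²/564 = 0.00300008
  stratum B: (1900/6350)²·0.6²/351 = 9.18238e-05
  stratum C: (1500/6350)²·3.7²/373 = 0.002048
V̂(ȳ_st) = 0.00513991
SE(ȳ_st) = √0.00513991 = 0.0716931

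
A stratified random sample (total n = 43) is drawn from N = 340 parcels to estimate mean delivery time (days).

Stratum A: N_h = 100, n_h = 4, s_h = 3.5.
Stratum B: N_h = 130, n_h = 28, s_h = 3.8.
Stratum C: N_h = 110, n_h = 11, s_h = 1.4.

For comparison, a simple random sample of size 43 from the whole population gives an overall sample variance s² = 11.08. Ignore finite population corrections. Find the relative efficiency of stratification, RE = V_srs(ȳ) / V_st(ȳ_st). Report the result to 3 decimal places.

RE ≈ 0.718

V̂(ȳ_st) = Σ W_h² s_h²/n_h, with W_h = N_h/N and N = 340:
  stratum A: (100/340)²·3.5²/4 = 0.264922
  stratum B: (130/340)²·3.8²/28 = 0.0753942
  stratum C: (110/340)²·1.4²/11 = 0.0186505
V_st = 0.358967
V_srs = s²/n = 11.08/43 = 0.257674
Relative efficiency = V_srs / V_st = 0.257674/0.358967 = 0.7178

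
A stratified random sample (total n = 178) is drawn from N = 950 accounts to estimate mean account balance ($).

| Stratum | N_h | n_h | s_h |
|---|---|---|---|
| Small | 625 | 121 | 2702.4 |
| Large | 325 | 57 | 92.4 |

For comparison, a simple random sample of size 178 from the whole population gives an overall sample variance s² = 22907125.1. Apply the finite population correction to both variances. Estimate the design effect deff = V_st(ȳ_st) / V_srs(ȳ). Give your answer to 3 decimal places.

deff ≈ 0.202

V̂(ȳ_st) = Σ W_h² (1 − n_h/N_h) s_h²/n_h, with W_h = N_h/N and N = 950:
  stratum Small: (625/950)²·(1 − 121/625)·2702.4²/121 = 21065.8
  stratum Large: (325/950)²·(1 − 57/325)·92.4²/57 = 14.4557
V_st = 21080.2
V_srs = (1 − 178/950)·22907125.1/178 = 104579
deff = V_st / V_srs = 21080.2/104579 = 0.2016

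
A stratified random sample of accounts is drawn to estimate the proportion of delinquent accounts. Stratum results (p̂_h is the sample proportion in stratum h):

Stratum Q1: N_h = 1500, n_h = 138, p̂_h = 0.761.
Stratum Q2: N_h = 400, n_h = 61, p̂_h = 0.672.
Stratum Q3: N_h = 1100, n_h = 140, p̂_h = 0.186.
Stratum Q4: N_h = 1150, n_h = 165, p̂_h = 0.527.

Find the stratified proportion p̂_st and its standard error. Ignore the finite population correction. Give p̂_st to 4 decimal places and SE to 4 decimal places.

N = 4150; stratum weights W_h = N_h/N.
p̂_st = Σ W_h p̂_h = (1500·0.761 + 400·0.672 + 1100·0.186 + 1150·0.527)/4150 = 0.53517
V̂(p̂_st) = Σ W_h² p̂_h(1−p̂_h)/(n_h−1):
  stratum Q1: (1500/4150)²·0.761·0.239/137 = 0.00017344
  stratum Q2: (400/4150)²·0.672·0.328/60 = 3.41284e-05
  stratum Q3: (1100/4150)²·0.186·0.814/139 = 7.65265e-05
  stratum Q4: (1150/4150)²·0.527·0.473/164 = 0.000116715
V̂(p̂_st) = 0.00040081; SE = √V̂ = 0.0200202

p̂_st ≈ 0.5352, SE ≈ 0.0200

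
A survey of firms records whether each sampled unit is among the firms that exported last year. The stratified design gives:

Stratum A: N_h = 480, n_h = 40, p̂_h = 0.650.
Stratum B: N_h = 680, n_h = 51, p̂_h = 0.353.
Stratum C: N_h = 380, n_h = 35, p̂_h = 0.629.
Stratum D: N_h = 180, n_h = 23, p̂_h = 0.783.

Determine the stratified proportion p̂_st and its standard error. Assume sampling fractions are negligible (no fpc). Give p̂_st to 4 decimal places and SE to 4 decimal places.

p̂_st ≈ 0.5419, SE ≈ 0.0398

N = 1720; stratum weights W_h = N_h/N.
p̂_st = Σ W_h p̂_h = (480·0.650 + 680·0.353 + 380·0.629 + 180·0.783)/1720 = 0.54186
V̂(p̂_st) = Σ W_h² p̂_h(1−p̂_h)/(n_h−1):
  stratum A: (480/1720)²·0.650·0.350/39 = 0.0004543
  stratum B: (680/1720)²·0.353·0.647/50 = 0.000713953
  stratum C: (380/1720)²·0.629·0.371/34 = 0.000335009
  stratum D: (180/1720)²·0.783·0.217/22 = 8.45837e-05
V̂(p̂_st) = 0.00158785; SE = √V̂ = 0.0398478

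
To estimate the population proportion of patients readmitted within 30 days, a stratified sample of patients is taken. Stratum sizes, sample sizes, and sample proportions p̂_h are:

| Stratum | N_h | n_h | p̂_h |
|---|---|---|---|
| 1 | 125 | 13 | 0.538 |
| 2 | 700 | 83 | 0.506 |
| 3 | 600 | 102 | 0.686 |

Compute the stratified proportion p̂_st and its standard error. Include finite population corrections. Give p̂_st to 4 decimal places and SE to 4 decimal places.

N = 1425; stratum weights W_h = N_h/N.
p̂_st = Σ W_h p̂_h = (125·0.538 + 700·0.506 + 600·0.686)/1425 = 0.58460
V̂(p̂_st) = Σ W_h² (1 − n_h/N_h) p̂_h(1−p̂_h)/(n_h−1):
  stratum 1: (125/1425)²·(1 − 13/125)·0.538·0.462/12 = 0.000142804
  stratum 2: (700/1425)²·(1 − 83/700)·0.506·0.494/82 = 0.000648361
  stratum 3: (600/1425)²·(1 − 102/600)·0.686·0.314/101 = 0.000313822
V̂(p̂_st) = 0.00110499; SE = √V̂ = 0.0332414

p̂_st ≈ 0.5846, SE ≈ 0.0332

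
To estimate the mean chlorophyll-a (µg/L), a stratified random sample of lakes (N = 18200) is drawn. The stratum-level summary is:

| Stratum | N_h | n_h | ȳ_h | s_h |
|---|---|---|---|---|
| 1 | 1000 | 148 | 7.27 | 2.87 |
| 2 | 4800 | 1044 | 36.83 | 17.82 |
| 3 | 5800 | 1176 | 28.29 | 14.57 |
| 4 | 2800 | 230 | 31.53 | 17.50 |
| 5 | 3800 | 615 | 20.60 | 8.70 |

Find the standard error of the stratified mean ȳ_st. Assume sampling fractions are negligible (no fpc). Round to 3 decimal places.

V̂(ȳ_st) = Σ W_h² s_h²/n_h, with W_h = N_h/N and N = 18200:
  stratum 1: (1000/18200)²·2.87²/148 = 0.000168019
  stratum 2: (4800/18200)²·17.82²/1044 = 0.021157
  stratum 3: (5800/18200)²·14.57²/1176 = 0.0183326
  stratum 4: (2800/18200)²·17.50²/230 = 0.0315153
  stratum 5: (3800/18200)²·8.70²/615 = 0.00536522
V̂(ȳ_st) = 0.0765382
SE(ȳ_st) = √0.0765382 = 0.276655

SE(ȳ_st) ≈ 0.277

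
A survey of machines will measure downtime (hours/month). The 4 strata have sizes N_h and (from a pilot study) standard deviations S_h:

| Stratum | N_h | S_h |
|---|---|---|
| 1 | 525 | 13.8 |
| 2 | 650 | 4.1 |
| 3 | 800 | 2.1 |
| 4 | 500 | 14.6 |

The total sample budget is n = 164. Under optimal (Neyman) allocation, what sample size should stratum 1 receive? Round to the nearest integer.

63

Neyman allocation: n_h = n · N_h S_h / Σ N_i S_i, with n = 164.
  stratum 1: N_h·S_h = 525·13.8 = 7245.00
  stratum 2: N_h·S_h = 650·4.1 = 2665.00
  stratum 3: N_h·S_h = 800·2.1 = 1680.00
  stratum 4: N_h·S_h = 500·14.6 = 7300.00
Σ N_h S_h = 18890.00
n for stratum 1 = 164·7245.00/18890.00 = 62.900 → 63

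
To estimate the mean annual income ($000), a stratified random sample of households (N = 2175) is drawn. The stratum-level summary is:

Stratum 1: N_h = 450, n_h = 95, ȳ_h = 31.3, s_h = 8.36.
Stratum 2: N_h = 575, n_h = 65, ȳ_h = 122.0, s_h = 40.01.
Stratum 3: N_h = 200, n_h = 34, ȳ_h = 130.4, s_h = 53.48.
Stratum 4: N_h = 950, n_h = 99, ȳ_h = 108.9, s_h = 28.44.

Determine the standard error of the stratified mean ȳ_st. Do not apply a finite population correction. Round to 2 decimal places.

SE(ȳ_st) ≈ 2.01

V̂(ȳ_st) = Σ W_h² s_h²/n_h, with W_h = N_h/N and N = 2175:
  stratum 1: (450/2175)²·8.36²/95 = 0.0314917
  stratum 2: (575/2175)²·40.01²/65 = 1.72124
  stratum 3: (200/2175)²·53.48²/34 = 0.711288
  stratum 4: (950/2175)²·28.44²/99 = 1.55866
V̂(ȳ_st) = 4.02268
SE(ȳ_st) = √4.02268 = 2.00566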